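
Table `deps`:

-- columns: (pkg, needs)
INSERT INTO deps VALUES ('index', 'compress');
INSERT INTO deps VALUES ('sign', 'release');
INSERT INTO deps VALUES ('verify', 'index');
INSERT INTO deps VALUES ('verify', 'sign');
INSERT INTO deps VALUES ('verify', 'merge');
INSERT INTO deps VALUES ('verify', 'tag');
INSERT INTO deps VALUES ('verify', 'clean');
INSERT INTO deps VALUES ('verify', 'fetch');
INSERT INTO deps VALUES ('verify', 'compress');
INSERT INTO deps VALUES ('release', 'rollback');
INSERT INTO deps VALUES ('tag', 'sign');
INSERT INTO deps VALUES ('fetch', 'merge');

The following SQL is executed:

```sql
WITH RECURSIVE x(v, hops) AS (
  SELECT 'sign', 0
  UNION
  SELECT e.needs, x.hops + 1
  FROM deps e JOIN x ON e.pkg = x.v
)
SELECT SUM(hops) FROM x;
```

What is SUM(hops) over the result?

3

Base: (sign, hops=0).
Iteration 1: edges from {sign} -> (release, hops=1).
Iteration 2: edges from {release} -> (rollback, hops=2).
Iteration 3: no outgoing edges from {rollback}; recursion stops.
SUM(hops) = 0 + 1 + 2 = 3.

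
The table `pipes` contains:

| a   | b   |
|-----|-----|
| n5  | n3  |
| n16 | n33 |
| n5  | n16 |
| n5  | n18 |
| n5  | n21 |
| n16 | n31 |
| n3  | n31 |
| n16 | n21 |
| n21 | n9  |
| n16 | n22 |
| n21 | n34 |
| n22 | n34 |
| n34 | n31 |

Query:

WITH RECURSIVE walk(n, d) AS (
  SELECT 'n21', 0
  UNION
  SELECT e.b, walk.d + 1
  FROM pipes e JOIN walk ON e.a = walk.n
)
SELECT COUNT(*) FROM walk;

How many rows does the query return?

Base: (n21, d=0).
Iteration 1: edges from {n21} -> (n34, d=1), (n9, d=1).
Iteration 2: edges from {n34,n9} -> (n31, d=2).
Iteration 3: no outgoing edges from {n31}; recursion stops.
Total rows emitted: 4.

4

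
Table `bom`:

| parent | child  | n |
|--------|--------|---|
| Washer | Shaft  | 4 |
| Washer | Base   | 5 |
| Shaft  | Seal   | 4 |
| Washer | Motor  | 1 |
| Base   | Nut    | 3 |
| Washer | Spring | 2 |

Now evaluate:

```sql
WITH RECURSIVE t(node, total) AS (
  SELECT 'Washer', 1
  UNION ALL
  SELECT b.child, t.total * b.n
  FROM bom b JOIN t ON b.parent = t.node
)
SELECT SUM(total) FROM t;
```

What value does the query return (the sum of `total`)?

44

Base: (Washer, total=1).
Iteration 1: components of {Washer} -> Base = 1*5 = 5, Motor = 1*1 = 1, Shaft = 1*4 = 4, Spring = 1*2 = 2.
Iteration 2: components of {Base,Motor,Shaft,Spring} -> Nut = 5*3 = 15, Seal = 4*4 = 16.
Iteration 3: no further components; recursion stops.
SUM(total) = 1 + 5 + 1 + 2 + 4 + 15 + 16 = 44.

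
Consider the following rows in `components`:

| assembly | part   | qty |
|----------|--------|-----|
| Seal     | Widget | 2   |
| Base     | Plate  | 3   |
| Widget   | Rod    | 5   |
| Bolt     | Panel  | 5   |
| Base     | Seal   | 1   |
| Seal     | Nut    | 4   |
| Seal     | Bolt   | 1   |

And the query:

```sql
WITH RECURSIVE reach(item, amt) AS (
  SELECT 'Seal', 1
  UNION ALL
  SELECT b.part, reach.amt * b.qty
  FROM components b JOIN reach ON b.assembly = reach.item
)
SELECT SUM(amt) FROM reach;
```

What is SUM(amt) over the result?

23

Base: (Seal, amt=1).
Iteration 1: components of {Seal} -> Bolt = 1*1 = 1, Nut = 1*4 = 4, Widget = 1*2 = 2.
Iteration 2: components of {Bolt,Nut,Widget} -> Panel = 1*5 = 5, Rod = 2*5 = 10.
Iteration 3: no further components; recursion stops.
SUM(amt) = 1 + 4 + 2 + 1 + 10 + 5 = 23.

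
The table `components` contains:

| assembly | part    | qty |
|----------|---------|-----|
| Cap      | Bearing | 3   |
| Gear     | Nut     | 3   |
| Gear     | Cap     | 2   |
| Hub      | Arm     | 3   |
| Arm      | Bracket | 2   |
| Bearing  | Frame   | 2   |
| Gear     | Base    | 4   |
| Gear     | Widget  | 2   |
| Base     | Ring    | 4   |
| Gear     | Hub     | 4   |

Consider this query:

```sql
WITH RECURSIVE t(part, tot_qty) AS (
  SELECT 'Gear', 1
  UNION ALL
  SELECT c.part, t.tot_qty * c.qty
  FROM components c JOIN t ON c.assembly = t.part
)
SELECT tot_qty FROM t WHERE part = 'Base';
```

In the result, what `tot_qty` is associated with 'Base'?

Base: (Gear, tot_qty=1).
Iteration 1: components of {Gear} -> Base = 1*4 = 4, Cap = 1*2 = 2, Hub = 1*4 = 4, Nut = 1*3 = 3, Widget = 1*2 = 2.
Iteration 2: components of {Base,Cap,Hub,Nut,Widget} -> Arm = 4*3 = 12, Bearing = 2*3 = 6, Ring = 4*4 = 16.
Iteration 3: components of {Arm,Bearing,Ring} -> Bracket = 12*2 = 24, Frame = 6*2 = 12.
Iteration 4: no further components; recursion stops.

4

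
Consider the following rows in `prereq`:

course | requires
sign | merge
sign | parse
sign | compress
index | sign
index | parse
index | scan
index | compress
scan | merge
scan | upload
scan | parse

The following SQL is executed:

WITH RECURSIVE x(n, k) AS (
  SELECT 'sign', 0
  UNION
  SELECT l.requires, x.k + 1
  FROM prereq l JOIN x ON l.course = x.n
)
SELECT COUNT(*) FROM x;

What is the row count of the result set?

4

Base: (sign, k=0).
Iteration 1: edges from {sign} -> (compress, k=1), (merge, k=1), (parse, k=1).
Iteration 2: no outgoing edges from {compress,merge,parse}; recursion stops.
Total rows emitted: 4.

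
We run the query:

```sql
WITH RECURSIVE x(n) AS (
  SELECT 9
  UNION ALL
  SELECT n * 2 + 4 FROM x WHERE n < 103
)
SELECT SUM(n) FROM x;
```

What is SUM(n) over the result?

Base: n=9.
Iteration 1: 9 < 103 holds -> n = 9 * 2 + 4 = 22.
Iteration 2: 22 < 103 holds -> n = 22 * 2 + 4 = 48.
Iteration 3: 48 < 103 holds -> n = 48 * 2 + 4 = 100.
Iteration 4: 100 < 103 holds -> n = 100 * 2 + 4 = 204.
Iteration 5: 204 < 103 fails; recursion stops.
SUM(n) = 9 + 22 + 48 + 100 + 204 = 383.

383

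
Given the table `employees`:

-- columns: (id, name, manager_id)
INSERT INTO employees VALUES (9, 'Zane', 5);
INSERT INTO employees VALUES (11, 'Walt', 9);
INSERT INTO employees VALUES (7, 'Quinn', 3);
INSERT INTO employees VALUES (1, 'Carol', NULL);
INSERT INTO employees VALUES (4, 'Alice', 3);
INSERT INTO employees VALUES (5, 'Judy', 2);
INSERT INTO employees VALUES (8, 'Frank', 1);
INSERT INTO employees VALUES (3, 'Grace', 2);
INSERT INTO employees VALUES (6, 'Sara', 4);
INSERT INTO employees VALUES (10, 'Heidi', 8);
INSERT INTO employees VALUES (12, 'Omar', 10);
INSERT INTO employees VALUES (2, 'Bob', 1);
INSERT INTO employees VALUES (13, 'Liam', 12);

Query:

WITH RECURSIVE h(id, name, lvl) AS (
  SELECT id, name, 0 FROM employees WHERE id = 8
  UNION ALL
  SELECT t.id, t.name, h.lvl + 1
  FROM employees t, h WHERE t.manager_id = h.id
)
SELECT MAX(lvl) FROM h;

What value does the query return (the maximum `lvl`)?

3

Base: id=8 (Frank) at lvl 0.
Iteration 1: rows with manager_id in {8} -> Heidi (id 10, lvl 1).
Iteration 2: rows with manager_id in {10} -> Omar (id 12, lvl 2).
Iteration 3: rows with manager_id in {12} -> Liam (id 13, lvl 3).
Iteration 4: no rows with manager_id in {13}; recursion stops.
lvl values: 0, 1, 2, 3; the maximum is 3.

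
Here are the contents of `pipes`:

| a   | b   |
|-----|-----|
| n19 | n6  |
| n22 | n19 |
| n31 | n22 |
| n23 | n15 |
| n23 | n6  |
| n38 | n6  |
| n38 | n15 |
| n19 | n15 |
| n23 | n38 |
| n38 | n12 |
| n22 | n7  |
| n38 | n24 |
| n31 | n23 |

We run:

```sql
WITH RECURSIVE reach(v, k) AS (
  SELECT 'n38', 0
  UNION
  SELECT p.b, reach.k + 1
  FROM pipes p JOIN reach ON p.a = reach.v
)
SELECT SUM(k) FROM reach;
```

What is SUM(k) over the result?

4

Base: (n38, k=0).
Iteration 1: edges from {n38} -> (n12, k=1), (n15, k=1), (n24, k=1), (n6, k=1).
Iteration 2: no outgoing edges from {n12,n15,n24,n6}; recursion stops.
SUM(k) = 0 + 1 + 1 + 1 + 1 = 4.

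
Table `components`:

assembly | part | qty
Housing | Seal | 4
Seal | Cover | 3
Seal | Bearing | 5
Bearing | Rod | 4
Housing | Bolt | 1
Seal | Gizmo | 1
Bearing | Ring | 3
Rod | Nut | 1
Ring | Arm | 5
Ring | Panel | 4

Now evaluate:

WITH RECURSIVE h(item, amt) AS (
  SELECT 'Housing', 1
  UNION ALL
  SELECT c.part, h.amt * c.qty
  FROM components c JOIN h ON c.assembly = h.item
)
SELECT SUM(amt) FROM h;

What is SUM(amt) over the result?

Base: (Housing, amt=1).
Iteration 1: components of {Housing} -> Bolt = 1*1 = 1, Seal = 1*4 = 4.
Iteration 2: components of {Bolt,Seal} -> Bearing = 4*5 = 20, Cover = 4*3 = 12, Gizmo = 4*1 = 4.
Iteration 3: components of {Bearing,Cover,Gizmo} -> Ring = 20*3 = 60, Rod = 20*4 = 80.
Iteration 4: components of {Ring,Rod} -> Arm = 60*5 = 300, Nut = 80*1 = 80, Panel = 60*4 = 240.
Iteration 5: no further components; recursion stops.
SUM(amt) = 1 + 4 + 1 + 12 + 20 + 4 + 80 + 60 + 80 + 300 + 240 = 802.

802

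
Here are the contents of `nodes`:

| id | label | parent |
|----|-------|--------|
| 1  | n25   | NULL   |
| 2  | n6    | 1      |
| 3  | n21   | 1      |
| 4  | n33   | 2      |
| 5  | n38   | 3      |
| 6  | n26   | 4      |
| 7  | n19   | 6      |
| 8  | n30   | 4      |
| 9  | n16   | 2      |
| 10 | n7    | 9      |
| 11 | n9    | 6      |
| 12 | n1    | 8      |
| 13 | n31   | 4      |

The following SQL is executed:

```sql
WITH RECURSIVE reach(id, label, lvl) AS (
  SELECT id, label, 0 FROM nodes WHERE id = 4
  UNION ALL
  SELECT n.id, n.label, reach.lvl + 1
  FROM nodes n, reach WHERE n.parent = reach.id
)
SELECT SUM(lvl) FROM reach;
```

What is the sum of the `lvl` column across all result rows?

9

Base: id=4 (n33) at lvl 0.
Iteration 1: rows with parent in {4} -> n26 (id 6, lvl 1), n30 (id 8, lvl 1), n31 (id 13, lvl 1).
Iteration 2: rows with parent in {6,8,13} -> n19 (id 7, lvl 2), n9 (id 11, lvl 2), n1 (id 12, lvl 2).
Iteration 3: no rows with parent in {7,11,12}; recursion stops.
SUM(lvl) = 0 + 1 + 1 + 1 + 2 + 2 + 2 = 9.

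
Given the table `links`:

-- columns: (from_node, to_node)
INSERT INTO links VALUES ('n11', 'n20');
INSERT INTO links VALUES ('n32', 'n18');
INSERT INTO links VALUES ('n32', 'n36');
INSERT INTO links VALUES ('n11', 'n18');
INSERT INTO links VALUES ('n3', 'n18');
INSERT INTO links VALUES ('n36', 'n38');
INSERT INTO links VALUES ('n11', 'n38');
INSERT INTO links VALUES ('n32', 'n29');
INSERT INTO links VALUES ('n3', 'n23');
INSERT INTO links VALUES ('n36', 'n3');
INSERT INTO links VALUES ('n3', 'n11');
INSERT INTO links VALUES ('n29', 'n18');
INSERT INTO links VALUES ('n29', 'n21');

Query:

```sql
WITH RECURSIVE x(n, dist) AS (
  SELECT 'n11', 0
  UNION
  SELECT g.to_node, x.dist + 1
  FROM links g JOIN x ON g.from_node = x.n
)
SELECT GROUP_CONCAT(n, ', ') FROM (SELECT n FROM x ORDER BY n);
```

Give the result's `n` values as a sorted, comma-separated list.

n11, n18, n20, n38

Base: (n11, dist=0).
Iteration 1: edges from {n11} -> (n18, dist=1), (n20, dist=1), (n38, dist=1).
Iteration 2: no outgoing edges from {n18,n20,n38}; recursion stops.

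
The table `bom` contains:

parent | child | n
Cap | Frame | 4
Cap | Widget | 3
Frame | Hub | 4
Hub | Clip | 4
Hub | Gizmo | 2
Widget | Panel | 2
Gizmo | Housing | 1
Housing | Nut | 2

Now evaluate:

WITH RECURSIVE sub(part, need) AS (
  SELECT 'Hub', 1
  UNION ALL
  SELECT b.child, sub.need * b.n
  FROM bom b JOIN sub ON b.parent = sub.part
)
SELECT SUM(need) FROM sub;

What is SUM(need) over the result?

13

Base: (Hub, need=1).
Iteration 1: components of {Hub} -> Clip = 1*4 = 4, Gizmo = 1*2 = 2.
Iteration 2: components of {Clip,Gizmo} -> Housing = 2*1 = 2.
Iteration 3: components of {Housing} -> Nut = 2*2 = 4.
Iteration 4: no further components; recursion stops.
SUM(need) = 1 + 4 + 2 + 2 + 4 = 13.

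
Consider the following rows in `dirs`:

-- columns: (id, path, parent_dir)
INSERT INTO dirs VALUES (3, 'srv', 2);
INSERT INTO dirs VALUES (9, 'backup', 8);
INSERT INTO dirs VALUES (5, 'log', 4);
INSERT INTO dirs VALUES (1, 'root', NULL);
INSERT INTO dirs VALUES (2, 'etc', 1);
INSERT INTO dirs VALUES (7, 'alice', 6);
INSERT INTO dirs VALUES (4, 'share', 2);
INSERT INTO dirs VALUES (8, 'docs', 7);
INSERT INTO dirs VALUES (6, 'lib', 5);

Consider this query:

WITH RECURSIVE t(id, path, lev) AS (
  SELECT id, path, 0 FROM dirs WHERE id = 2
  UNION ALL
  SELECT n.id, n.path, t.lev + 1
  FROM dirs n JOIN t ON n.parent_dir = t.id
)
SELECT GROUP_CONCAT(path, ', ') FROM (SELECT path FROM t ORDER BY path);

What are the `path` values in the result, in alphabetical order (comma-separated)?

alice, backup, docs, etc, lib, log, share, srv

Base: id=2 (etc) at lev 0.
Iteration 1: rows with parent_dir in {2} -> srv (id 3, lev 1), share (id 4, lev 1).
Iteration 2: rows with parent_dir in {3,4} -> log (id 5, lev 2).
Iteration 3: rows with parent_dir in {5} -> lib (id 6, lev 3).
Iteration 4: rows with parent_dir in {6} -> alice (id 7, lev 4).
Iteration 5: rows with parent_dir in {7} -> docs (id 8, lev 5).
Iteration 6: rows with parent_dir in {8} -> backup (id 9, lev 6).
Iteration 7: no rows with parent_dir in {9}; recursion stops.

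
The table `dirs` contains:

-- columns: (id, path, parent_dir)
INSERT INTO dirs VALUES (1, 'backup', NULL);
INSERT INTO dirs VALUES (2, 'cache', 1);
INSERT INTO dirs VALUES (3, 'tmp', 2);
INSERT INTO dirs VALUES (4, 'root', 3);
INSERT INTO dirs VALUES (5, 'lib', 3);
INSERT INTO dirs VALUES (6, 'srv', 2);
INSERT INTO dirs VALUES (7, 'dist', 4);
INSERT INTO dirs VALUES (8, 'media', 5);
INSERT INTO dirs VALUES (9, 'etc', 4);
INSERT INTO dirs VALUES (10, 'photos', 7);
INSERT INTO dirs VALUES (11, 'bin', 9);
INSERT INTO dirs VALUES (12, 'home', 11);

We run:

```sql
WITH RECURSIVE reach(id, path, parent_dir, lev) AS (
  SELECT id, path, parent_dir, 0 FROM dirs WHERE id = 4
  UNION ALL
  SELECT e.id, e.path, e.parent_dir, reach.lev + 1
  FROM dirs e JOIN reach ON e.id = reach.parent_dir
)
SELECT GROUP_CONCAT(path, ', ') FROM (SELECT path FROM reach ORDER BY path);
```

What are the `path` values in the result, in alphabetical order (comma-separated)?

Base: id=4 (root), parent_dir=3, lev 0.
Iteration 1: join on id=3 -> tmp (id 3, parent_dir=2, lev 1).
Iteration 2: join on id=2 -> cache (id 2, parent_dir=1, lev 2).
Iteration 3: join on id=1 -> backup (id 1, parent_dir=NULL, lev 3).
Iteration 4: parent_dir is NULL; no match; recursion stops.

backup, cache, root, tmp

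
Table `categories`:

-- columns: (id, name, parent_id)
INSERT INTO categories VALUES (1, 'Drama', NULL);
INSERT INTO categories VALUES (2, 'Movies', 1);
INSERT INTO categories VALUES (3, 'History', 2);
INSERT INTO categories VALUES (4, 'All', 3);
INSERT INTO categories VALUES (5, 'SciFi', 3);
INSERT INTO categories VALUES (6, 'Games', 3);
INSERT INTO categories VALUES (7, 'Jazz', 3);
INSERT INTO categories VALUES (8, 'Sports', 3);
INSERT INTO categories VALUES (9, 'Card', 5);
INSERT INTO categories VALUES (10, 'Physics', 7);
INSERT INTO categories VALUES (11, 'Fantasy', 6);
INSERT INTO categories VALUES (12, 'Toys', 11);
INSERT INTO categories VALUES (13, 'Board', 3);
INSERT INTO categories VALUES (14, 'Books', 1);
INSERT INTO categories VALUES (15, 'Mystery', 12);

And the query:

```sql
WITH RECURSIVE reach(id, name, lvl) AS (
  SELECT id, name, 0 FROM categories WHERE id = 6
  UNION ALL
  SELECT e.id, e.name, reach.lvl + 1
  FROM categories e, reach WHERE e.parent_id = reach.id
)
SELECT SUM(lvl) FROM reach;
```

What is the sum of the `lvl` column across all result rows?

Base: id=6 (Games) at lvl 0.
Iteration 1: rows with parent_id in {6} -> Fantasy (id 11, lvl 1).
Iteration 2: rows with parent_id in {11} -> Toys (id 12, lvl 2).
Iteration 3: rows with parent_id in {12} -> Mystery (id 15, lvl 3).
Iteration 4: no rows with parent_id in {15}; recursion stops.
SUM(lvl) = 0 + 1 + 2 + 3 = 6.

6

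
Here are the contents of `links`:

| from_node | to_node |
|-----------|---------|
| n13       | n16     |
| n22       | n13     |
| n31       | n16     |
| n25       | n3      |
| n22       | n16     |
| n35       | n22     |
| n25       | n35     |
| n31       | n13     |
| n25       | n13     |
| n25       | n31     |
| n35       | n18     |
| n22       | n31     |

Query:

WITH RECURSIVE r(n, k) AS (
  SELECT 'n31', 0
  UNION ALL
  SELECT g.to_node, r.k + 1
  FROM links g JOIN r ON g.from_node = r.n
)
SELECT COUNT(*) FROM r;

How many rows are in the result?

4

Base: (n31, k=0).
Iteration 1: edges from {n31} -> (n13, k=1), (n16, k=1).
Iteration 2: edges from {n13,n16} -> (n16, k=2).
Iteration 3: no outgoing edges from {n16}; recursion stops.
Total rows emitted: 4.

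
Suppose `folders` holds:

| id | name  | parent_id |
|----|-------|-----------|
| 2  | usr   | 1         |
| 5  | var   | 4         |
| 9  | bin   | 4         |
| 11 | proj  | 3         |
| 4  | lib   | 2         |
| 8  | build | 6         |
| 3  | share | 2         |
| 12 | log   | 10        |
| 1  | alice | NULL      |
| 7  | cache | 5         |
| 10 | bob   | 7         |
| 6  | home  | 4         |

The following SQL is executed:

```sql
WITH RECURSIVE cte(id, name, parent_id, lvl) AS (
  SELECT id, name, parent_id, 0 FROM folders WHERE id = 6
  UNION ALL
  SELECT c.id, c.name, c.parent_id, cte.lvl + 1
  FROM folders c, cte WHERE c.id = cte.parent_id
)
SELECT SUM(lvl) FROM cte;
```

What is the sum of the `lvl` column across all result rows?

6

Base: id=6 (home), parent_id=4, lvl 0.
Iteration 1: join on id=4 -> lib (id 4, parent_id=2, lvl 1).
Iteration 2: join on id=2 -> usr (id 2, parent_id=1, lvl 2).
Iteration 3: join on id=1 -> alice (id 1, parent_id=NULL, lvl 3).
Iteration 4: parent_id is NULL; no match; recursion stops.
SUM(lvl) = 0 + 1 + 2 + 3 = 6.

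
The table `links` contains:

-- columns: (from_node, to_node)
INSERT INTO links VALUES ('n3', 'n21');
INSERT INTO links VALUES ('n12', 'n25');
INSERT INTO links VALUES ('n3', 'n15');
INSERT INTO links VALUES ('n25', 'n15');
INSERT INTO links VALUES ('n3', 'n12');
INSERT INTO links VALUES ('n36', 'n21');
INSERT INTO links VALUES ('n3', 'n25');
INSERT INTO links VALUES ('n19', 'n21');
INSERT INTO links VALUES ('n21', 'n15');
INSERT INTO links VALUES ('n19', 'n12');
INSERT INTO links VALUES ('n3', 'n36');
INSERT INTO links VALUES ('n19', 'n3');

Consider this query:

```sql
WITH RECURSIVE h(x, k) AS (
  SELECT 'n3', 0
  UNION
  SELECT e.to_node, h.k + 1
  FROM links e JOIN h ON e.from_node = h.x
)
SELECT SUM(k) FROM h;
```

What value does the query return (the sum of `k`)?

14

Base: (n3, k=0).
Iteration 1: edges from {n3} -> (n12, k=1), (n15, k=1), (n21, k=1), (n25, k=1), (n36, k=1).
Iteration 2: edges from {n12,n15,n21,n25,n36} -> (n15, k=2), (n21, k=2), (n25, k=2). [UNION drops 1 duplicate row(s)]
Iteration 3: edges from {n15,n21,n25} -> (n15, k=3). [UNION drops 1 duplicate row(s)]
Iteration 4: no outgoing edges from {n15}; recursion stops.
SUM(k) = 0 + 1 + 1 + 1 + 1 + 1 + 2 + 2 + 2 + 3 = 14.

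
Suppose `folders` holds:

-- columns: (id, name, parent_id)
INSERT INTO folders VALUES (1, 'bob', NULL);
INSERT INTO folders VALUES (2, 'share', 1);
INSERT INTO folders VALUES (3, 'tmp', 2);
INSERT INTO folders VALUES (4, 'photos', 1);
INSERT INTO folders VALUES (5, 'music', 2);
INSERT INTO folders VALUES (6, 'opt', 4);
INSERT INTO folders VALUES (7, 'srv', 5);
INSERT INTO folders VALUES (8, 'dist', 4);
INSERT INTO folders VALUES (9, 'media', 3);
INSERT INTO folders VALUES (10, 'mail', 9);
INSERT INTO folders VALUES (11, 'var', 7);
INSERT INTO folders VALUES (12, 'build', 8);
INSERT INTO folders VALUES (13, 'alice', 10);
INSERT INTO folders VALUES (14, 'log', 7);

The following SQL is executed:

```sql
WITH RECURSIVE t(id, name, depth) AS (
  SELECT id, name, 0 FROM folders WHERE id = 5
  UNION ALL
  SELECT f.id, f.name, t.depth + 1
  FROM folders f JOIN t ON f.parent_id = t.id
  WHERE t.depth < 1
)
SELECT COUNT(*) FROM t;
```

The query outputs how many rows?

2

Base: id=5 (music) at depth 0.
Iteration 1: rows with parent_id in {5} -> srv (id 7, depth 1).
Iteration 2: depth < 1 fails for all current rows; recursion stops.
Total rows emitted: 2.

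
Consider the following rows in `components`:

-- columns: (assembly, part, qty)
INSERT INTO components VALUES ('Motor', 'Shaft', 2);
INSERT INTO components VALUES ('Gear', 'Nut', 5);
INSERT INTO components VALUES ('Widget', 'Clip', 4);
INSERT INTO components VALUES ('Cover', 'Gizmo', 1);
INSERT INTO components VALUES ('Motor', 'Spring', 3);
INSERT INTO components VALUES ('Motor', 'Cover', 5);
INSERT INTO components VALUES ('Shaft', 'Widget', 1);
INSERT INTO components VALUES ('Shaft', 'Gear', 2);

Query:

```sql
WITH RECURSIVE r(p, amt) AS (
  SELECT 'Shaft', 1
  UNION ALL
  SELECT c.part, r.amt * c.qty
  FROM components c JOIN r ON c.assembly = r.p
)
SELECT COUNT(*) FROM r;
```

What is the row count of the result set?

5

Base: (Shaft, amt=1).
Iteration 1: components of {Shaft} -> Gear = 1*2 = 2, Widget = 1*1 = 1.
Iteration 2: components of {Gear,Widget} -> Clip = 1*4 = 4, Nut = 2*5 = 10.
Iteration 3: no further components; recursion stops.
Total rows emitted: 5.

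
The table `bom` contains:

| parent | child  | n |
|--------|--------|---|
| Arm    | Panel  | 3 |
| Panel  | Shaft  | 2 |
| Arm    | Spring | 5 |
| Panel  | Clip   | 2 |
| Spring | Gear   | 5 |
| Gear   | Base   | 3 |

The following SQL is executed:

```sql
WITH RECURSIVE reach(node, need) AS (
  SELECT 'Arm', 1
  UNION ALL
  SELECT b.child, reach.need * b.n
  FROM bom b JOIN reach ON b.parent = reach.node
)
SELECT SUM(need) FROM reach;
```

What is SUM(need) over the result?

Base: (Arm, need=1).
Iteration 1: components of {Arm} -> Panel = 1*3 = 3, Spring = 1*5 = 5.
Iteration 2: components of {Panel,Spring} -> Clip = 3*2 = 6, Gear = 5*5 = 25, Shaft = 3*2 = 6.
Iteration 3: components of {Clip,Gear,Shaft} -> Base = 25*3 = 75.
Iteration 4: no further components; recursion stops.
SUM(need) = 1 + 3 + 5 + 6 + 6 + 25 + 75 = 121.

121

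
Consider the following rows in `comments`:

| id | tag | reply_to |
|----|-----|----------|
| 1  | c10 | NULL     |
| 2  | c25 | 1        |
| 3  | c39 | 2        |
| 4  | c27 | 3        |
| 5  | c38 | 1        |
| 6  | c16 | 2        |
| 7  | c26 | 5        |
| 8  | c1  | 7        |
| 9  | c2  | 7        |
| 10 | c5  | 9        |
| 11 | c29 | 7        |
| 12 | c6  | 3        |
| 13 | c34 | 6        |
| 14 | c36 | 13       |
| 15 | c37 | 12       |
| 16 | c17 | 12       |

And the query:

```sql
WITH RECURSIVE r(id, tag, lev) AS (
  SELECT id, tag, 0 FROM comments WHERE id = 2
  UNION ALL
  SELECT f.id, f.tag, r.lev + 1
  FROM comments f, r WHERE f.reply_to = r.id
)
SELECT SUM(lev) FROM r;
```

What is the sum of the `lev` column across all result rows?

Base: id=2 (c25) at lev 0.
Iteration 1: rows with reply_to in {2} -> c39 (id 3, lev 1), c16 (id 6, lev 1).
Iteration 2: rows with reply_to in {3,6} -> c27 (id 4, lev 2), c6 (id 12, lev 2), c34 (id 13, lev 2).
Iteration 3: rows with reply_to in {4,12,13} -> c36 (id 14, lev 3), c37 (id 15, lev 3), c17 (id 16, lev 3).
Iteration 4: no rows with reply_to in {14,15,16}; recursion stops.
SUM(lev) = 0 + 1 + 1 + 2 + 2 + 2 + 3 + 3 + 3 = 17.

17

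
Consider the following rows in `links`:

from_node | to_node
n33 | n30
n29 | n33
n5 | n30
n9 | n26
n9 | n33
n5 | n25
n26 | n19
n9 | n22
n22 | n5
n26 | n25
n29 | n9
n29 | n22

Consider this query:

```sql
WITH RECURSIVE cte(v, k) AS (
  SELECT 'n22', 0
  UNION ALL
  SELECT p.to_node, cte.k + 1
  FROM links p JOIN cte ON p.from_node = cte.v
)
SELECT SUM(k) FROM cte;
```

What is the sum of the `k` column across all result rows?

Base: (n22, k=0).
Iteration 1: edges from {n22} -> (n5, k=1).
Iteration 2: edges from {n5} -> (n25, k=2), (n30, k=2).
Iteration 3: no outgoing edges from {n25,n30}; recursion stops.
SUM(k) = 0 + 1 + 2 + 2 = 5.

5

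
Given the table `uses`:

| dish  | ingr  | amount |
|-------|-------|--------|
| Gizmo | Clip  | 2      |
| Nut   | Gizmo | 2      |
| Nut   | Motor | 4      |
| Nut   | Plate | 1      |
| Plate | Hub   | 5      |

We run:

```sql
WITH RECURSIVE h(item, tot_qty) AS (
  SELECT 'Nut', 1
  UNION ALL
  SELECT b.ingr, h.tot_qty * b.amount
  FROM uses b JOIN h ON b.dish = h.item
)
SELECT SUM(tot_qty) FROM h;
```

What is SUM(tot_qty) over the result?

17

Base: (Nut, tot_qty=1).
Iteration 1: components of {Nut} -> Gizmo = 1*2 = 2, Motor = 1*4 = 4, Plate = 1*1 = 1.
Iteration 2: components of {Gizmo,Motor,Plate} -> Clip = 2*2 = 4, Hub = 1*5 = 5.
Iteration 3: no further components; recursion stops.
SUM(tot_qty) = 1 + 2 + 1 + 4 + 4 + 5 = 17.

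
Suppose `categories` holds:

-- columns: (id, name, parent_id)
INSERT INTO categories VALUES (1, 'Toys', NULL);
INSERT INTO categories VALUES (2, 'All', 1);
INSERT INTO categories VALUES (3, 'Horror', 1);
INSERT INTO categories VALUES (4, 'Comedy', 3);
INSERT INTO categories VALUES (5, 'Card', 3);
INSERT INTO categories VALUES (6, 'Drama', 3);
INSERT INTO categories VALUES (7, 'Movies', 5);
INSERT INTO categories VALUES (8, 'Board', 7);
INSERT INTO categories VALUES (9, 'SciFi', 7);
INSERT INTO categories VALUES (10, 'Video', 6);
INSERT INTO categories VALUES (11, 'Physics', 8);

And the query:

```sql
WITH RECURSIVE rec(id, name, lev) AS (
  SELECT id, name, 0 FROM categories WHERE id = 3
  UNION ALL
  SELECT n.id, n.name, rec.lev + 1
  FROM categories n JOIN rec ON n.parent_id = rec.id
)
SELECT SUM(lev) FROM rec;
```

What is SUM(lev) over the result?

17

Base: id=3 (Horror) at lev 0.
Iteration 1: rows with parent_id in {3} -> Comedy (id 4, lev 1), Card (id 5, lev 1), Drama (id 6, lev 1).
Iteration 2: rows with parent_id in {4,5,6} -> Movies (id 7, lev 2), Video (id 10, lev 2).
Iteration 3: rows with parent_id in {7,10} -> Board (id 8, lev 3), SciFi (id 9, lev 3).
Iteration 4: rows with parent_id in {8,9} -> Physics (id 11, lev 4).
Iteration 5: no rows with parent_id in {11}; recursion stops.
SUM(lev) = 0 + 1 + 1 + 1 + 2 + 2 + 3 + 3 + 4 = 17.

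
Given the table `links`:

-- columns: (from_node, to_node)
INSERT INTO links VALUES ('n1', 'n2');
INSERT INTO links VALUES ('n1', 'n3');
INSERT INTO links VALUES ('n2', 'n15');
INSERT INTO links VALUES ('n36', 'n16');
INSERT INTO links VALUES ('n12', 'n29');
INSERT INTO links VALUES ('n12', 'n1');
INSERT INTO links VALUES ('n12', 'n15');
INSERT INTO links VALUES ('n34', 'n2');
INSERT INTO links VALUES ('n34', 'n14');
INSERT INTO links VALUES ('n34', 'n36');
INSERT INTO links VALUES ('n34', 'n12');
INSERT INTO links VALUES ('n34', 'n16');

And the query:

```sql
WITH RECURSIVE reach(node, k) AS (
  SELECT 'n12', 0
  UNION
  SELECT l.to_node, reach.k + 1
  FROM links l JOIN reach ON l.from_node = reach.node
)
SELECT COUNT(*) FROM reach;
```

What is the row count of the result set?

Base: (n12, k=0).
Iteration 1: edges from {n12} -> (n1, k=1), (n15, k=1), (n29, k=1).
Iteration 2: edges from {n1,n15,n29} -> (n2, k=2), (n3, k=2).
Iteration 3: edges from {n2,n3} -> (n15, k=3).
Iteration 4: no outgoing edges from {n15}; recursion stops.
Total rows emitted: 7.

7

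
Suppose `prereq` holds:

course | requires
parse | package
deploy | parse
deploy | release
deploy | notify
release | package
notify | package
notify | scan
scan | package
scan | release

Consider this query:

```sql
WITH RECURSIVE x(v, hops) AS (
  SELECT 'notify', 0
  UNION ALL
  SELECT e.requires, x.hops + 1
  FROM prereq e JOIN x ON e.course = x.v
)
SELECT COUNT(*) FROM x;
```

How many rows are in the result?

Base: (notify, hops=0).
Iteration 1: edges from {notify} -> (package, hops=1), (scan, hops=1).
Iteration 2: edges from {package,scan} -> (package, hops=2), (release, hops=2).
Iteration 3: edges from {package,release} -> (package, hops=3).
Iteration 4: no outgoing edges from {package}; recursion stops.
Total rows emitted: 6.

6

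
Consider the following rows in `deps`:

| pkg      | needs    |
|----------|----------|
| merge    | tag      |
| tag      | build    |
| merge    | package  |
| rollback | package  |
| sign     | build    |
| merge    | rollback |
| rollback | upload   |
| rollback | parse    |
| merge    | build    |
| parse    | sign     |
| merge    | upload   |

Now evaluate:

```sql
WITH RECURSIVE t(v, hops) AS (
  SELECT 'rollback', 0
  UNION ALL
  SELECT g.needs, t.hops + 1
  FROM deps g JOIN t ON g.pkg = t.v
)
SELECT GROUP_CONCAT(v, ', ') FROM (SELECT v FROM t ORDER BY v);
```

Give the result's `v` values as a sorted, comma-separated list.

Base: (rollback, hops=0).
Iteration 1: edges from {rollback} -> (package, hops=1), (parse, hops=1), (upload, hops=1).
Iteration 2: edges from {package,parse,upload} -> (sign, hops=2).
Iteration 3: edges from {sign} -> (build, hops=3).
Iteration 4: no outgoing edges from {build}; recursion stops.

build, package, parse, rollback, sign, upload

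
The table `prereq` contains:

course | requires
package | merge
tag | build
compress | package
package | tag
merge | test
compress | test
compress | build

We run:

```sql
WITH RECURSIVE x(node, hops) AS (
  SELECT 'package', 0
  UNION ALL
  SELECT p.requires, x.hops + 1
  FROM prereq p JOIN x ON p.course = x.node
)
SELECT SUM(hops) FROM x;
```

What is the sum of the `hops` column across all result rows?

6

Base: (package, hops=0).
Iteration 1: edges from {package} -> (merge, hops=1), (tag, hops=1).
Iteration 2: edges from {merge,tag} -> (build, hops=2), (test, hops=2).
Iteration 3: no outgoing edges from {build,test}; recursion stops.
SUM(hops) = 0 + 1 + 1 + 2 + 2 = 6.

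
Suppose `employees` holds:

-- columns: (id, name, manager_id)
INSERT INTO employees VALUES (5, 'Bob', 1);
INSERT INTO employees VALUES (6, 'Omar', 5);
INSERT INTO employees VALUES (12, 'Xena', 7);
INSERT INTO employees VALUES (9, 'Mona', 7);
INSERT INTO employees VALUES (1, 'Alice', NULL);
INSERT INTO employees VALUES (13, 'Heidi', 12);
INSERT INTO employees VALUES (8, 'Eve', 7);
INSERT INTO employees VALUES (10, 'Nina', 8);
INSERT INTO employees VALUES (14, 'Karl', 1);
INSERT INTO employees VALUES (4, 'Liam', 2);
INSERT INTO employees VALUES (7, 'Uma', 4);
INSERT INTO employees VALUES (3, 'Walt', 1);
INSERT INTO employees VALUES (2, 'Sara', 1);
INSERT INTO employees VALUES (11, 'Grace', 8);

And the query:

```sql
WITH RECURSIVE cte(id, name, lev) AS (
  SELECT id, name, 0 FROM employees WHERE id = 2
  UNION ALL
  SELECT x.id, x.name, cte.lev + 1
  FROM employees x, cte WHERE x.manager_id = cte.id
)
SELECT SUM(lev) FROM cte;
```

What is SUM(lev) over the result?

24

Base: id=2 (Sara) at lev 0.
Iteration 1: rows with manager_id in {2} -> Liam (id 4, lev 1).
Iteration 2: rows with manager_id in {4} -> Uma (id 7, lev 2).
Iteration 3: rows with manager_id in {7} -> Eve (id 8, lev 3), Mona (id 9, lev 3), Xena (id 12, lev 3).
Iteration 4: rows with manager_id in {8,9,12} -> Nina (id 10, lev 4), Grace (id 11, lev 4), Heidi (id 13, lev 4).
Iteration 5: no rows with manager_id in {10,11,13}; recursion stops.
SUM(lev) = 0 + 1 + 2 + 3 + 3 + 3 + 4 + 4 + 4 = 24.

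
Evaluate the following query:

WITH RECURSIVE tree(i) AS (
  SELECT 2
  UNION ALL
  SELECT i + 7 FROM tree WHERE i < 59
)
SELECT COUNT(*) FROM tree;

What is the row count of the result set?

10

Base: i=2.
Iteration 1: 2 < 59 holds -> i = 2 + 7 = 9.
Iteration 2: 9 < 59 holds -> i = 9 + 7 = 16.
Iteration 3: 16 < 59 holds -> i = 16 + 7 = 23.
Iteration 4: 23 < 59 holds -> i = 23 + 7 = 30.
Iteration 5: 30 < 59 holds -> i = 30 + 7 = 37.
Iteration 6: 37 < 59 holds -> i = 37 + 7 = 44.
Iteration 7: 44 < 59 holds -> i = 44 + 7 = 51.
Iteration 8: 51 < 59 holds -> i = 51 + 7 = 58.
Iteration 9: 58 < 59 holds -> i = 58 + 7 = 65.
Iteration 10: 65 < 59 fails; recursion stops.
Total rows emitted: 10.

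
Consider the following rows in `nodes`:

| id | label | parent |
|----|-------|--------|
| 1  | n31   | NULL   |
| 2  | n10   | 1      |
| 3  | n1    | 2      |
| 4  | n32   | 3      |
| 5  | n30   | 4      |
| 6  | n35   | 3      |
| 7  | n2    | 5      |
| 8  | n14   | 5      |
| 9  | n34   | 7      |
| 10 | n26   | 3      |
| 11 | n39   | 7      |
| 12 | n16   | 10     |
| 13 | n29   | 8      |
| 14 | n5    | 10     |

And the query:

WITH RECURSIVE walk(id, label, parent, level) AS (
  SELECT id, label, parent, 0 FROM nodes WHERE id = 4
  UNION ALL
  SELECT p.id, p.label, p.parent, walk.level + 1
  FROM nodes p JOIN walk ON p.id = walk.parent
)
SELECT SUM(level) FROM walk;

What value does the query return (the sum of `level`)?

6

Base: id=4 (n32), parent=3, level 0.
Iteration 1: join on id=3 -> n1 (id 3, parent=2, level 1).
Iteration 2: join on id=2 -> n10 (id 2, parent=1, level 2).
Iteration 3: join on id=1 -> n31 (id 1, parent=NULL, level 3).
Iteration 4: parent is NULL; no match; recursion stops.
SUM(level) = 0 + 1 + 2 + 3 = 6.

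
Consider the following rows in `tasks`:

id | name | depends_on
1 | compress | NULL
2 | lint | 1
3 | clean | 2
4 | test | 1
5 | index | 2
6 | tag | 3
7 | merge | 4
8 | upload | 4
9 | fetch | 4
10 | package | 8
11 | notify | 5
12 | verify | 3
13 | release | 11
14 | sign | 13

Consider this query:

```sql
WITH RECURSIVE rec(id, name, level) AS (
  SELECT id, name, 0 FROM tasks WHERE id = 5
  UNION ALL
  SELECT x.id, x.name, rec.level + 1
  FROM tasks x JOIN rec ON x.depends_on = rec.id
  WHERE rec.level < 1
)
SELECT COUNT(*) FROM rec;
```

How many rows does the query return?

2

Base: id=5 (index) at level 0.
Iteration 1: rows with depends_on in {5} -> notify (id 11, level 1).
Iteration 2: level < 1 fails for all current rows; recursion stops.
Total rows emitted: 2.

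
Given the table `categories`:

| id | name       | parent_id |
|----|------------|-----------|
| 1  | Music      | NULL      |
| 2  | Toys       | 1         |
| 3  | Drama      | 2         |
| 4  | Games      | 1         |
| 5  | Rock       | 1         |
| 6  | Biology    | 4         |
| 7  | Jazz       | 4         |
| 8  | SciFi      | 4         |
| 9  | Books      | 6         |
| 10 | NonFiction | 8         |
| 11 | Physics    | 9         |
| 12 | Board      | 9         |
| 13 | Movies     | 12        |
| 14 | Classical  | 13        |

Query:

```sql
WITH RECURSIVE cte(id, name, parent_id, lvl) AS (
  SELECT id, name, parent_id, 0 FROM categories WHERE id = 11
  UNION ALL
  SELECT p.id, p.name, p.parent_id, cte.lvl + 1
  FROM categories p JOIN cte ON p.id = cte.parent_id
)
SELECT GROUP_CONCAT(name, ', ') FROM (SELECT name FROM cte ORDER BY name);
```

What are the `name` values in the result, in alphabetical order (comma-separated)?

Base: id=11 (Physics), parent_id=9, lvl 0.
Iteration 1: join on id=9 -> Books (id 9, parent_id=6, lvl 1).
Iteration 2: join on id=6 -> Biology (id 6, parent_id=4, lvl 2).
Iteration 3: join on id=4 -> Games (id 4, parent_id=1, lvl 3).
Iteration 4: join on id=1 -> Music (id 1, parent_id=NULL, lvl 4).
Iteration 5: parent_id is NULL; no match; recursion stops.

Biology, Books, Games, Music, Physics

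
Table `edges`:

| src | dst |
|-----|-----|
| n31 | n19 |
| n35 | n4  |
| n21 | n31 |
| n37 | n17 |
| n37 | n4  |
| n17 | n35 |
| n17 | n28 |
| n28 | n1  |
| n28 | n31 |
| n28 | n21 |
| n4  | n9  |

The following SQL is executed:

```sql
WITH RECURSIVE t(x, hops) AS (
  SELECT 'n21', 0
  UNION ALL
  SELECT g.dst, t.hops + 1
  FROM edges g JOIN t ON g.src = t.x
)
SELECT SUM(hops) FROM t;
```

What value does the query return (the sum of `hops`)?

Base: (n21, hops=0).
Iteration 1: edges from {n21} -> (n31, hops=1).
Iteration 2: edges from {n31} -> (n19, hops=2).
Iteration 3: no outgoing edges from {n19}; recursion stops.
SUM(hops) = 0 + 1 + 2 = 3.

3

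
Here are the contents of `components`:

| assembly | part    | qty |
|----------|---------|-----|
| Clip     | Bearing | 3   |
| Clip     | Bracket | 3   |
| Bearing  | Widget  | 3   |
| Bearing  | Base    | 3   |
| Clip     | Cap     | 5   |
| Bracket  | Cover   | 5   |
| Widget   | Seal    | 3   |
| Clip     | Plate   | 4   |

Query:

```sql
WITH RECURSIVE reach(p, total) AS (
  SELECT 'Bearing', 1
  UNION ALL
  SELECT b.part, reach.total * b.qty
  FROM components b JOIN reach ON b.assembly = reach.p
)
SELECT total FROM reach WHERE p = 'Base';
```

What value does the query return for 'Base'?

Base: (Bearing, total=1).
Iteration 1: components of {Bearing} -> Base = 1*3 = 3, Widget = 1*3 = 3.
Iteration 2: components of {Base,Widget} -> Seal = 3*3 = 9.
Iteration 3: no further components; recursion stops.

3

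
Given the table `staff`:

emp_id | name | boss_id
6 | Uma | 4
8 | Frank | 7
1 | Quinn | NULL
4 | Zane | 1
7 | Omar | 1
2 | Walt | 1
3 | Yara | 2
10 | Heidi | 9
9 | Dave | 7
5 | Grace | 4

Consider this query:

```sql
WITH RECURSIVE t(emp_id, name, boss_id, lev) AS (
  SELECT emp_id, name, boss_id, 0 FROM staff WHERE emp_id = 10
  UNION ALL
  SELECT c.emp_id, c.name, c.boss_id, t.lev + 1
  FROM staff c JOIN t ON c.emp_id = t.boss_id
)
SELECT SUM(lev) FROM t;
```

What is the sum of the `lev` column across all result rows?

Base: emp_id=10 (Heidi), boss_id=9, lev 0.
Iteration 1: join on emp_id=9 -> Dave (id 9, boss_id=7, lev 1).
Iteration 2: join on emp_id=7 -> Omar (id 7, boss_id=1, lev 2).
Iteration 3: join on emp_id=1 -> Quinn (id 1, boss_id=NULL, lev 3).
Iteration 4: boss_id is NULL; no match; recursion stops.
SUM(lev) = 0 + 1 + 2 + 3 = 6.

6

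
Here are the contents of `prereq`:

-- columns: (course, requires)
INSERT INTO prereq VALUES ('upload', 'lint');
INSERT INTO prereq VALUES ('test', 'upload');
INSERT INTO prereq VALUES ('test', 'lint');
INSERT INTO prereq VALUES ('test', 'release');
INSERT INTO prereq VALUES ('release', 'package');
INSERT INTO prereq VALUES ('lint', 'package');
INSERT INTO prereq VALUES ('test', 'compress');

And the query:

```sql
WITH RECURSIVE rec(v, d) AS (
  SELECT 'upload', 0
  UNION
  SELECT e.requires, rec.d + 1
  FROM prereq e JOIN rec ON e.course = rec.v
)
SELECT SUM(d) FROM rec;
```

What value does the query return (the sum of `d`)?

Base: (upload, d=0).
Iteration 1: edges from {upload} -> (lint, d=1).
Iteration 2: edges from {lint} -> (package, d=2).
Iteration 3: no outgoing edges from {package}; recursion stops.
SUM(d) = 0 + 1 + 2 = 3.

3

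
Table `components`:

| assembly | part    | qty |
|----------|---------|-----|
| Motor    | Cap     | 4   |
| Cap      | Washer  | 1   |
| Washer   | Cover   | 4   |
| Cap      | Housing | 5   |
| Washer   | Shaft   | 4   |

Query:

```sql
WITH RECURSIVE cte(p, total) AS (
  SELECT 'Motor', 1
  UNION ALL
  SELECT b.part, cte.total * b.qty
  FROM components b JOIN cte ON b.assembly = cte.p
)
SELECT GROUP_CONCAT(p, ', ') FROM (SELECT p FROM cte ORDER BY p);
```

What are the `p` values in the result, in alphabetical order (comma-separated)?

Cap, Cover, Housing, Motor, Shaft, Washer

Base: (Motor, total=1).
Iteration 1: components of {Motor} -> Cap = 1*4 = 4.
Iteration 2: components of {Cap} -> Housing = 4*5 = 20, Washer = 4*1 = 4.
Iteration 3: components of {Housing,Washer} -> Cover = 4*4 = 16, Shaft = 4*4 = 16.
Iteration 4: no further components; recursion stops.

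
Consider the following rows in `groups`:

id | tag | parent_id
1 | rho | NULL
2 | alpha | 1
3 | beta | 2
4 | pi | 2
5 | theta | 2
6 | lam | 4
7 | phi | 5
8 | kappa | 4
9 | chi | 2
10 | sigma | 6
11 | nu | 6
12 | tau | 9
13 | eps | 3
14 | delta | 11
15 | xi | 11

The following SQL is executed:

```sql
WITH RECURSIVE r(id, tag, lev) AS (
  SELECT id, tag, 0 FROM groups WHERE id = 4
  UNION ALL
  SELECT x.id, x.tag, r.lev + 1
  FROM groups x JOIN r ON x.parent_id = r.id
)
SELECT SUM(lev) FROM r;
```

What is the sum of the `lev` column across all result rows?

Base: id=4 (pi) at lev 0.
Iteration 1: rows with parent_id in {4} -> lam (id 6, lev 1), kappa (id 8, lev 1).
Iteration 2: rows with parent_id in {6,8} -> sigma (id 10, lev 2), nu (id 11, lev 2).
Iteration 3: rows with parent_id in {10,11} -> delta (id 14, lev 3), xi (id 15, lev 3).
Iteration 4: no rows with parent_id in {14,15}; recursion stops.
SUM(lev) = 0 + 1 + 1 + 2 + 2 + 3 + 3 = 12.

12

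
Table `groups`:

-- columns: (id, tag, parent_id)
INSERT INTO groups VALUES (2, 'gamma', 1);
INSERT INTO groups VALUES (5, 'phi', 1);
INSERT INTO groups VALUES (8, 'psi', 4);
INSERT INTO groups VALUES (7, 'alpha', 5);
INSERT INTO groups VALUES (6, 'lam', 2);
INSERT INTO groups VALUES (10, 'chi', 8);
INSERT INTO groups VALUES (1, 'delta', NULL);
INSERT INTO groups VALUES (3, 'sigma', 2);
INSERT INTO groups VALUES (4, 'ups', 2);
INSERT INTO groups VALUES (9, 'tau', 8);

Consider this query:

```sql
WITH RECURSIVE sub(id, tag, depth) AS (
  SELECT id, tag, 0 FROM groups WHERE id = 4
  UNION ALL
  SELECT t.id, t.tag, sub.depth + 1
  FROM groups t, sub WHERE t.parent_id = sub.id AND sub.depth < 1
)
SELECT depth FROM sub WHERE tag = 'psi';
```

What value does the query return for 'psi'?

Base: id=4 (ups) at depth 0.
Iteration 1: rows with parent_id in {4} -> psi (id 8, depth 1).
Iteration 2: depth < 1 fails for all current rows; recursion stops.

1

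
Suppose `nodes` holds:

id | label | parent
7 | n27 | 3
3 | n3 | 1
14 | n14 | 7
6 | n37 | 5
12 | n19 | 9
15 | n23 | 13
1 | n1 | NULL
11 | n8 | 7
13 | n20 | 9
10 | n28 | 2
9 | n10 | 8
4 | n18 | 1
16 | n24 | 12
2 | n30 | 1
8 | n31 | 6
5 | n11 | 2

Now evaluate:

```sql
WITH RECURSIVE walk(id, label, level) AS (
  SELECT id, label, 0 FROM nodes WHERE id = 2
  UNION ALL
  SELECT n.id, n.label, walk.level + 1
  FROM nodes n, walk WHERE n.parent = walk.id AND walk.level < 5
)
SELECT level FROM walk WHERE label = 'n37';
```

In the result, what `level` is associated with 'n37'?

2

Base: id=2 (n30) at level 0.
Iteration 1: rows with parent in {2} -> n11 (id 5, level 1), n28 (id 10, level 1).
Iteration 2: rows with parent in {5,10} -> n37 (id 6, level 2).
Iteration 3: rows with parent in {6} -> n31 (id 8, level 3).
Iteration 4: rows with parent in {8} -> n10 (id 9, level 4).
Iteration 5: rows with parent in {9} -> n19 (id 12, level 5), n20 (id 13, level 5).
Iteration 6: level < 5 fails for all current rows; recursion stops.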